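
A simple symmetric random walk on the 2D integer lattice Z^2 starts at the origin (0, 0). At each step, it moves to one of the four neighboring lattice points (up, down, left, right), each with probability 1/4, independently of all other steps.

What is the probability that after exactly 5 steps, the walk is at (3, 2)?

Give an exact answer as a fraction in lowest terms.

Answer: 5/512

Derivation:
Let h be the number of horizontal steps (so 5-h are vertical). To end at (3,2) need (h+3)/2 right-steps and ((5-h)+2)/2 up-steps.
Sum over h with 3 ≤ h ≤ 3, h ≡ 1 (mod 2), 5-h ≡ 0 (mod 2):
h=3: C(5,3)·C(3,3)·C(2,2) = 10·1·1 = 10
Total favorable: 10
Total paths: 4^5 = 1024
P = 10/1024 = 5/512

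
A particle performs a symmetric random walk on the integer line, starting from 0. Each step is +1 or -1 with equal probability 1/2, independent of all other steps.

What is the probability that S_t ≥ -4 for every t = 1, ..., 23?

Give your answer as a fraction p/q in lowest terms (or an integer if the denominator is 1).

Answer: 2904739/4194304

Derivation:
Let f(t,s) = #length-t paths at position s with S_1..S_t all ≥ -4.
f(t,s) = f(t-1,s-1) + f(t-1,s+1) for s ≥ -4; f(t,s) = 0 for s < -4.
t=0: f(0,0)=1
t=1: f(1,-1)=1 f(1,1)=1
t=2: f(2,-2)=1 f(2,0)=2 f(2,2)=1
t=3: f(3,-3)=1 f(3,-1)=3 f(3,1)=3 f(3,3)=1
t=4: f(4,-4)=1 f(4,-2)=4 f(4,0)=6 f(4,2)=4 f(4,4)=1
t=5: f(5,-3)=5 f(5,-1)=10 f(5,1)=10 f(5,3)=5 f(5,5)=1
t=6: f(6,-4)=5 f(6,-2)=15 f(6,0)=20 f(6,2)=15 f(6,4)=6 f(6,6)=1
t=7: f(7,-3)=20 f(7,-1)=35 f(7,1)=35 f(7,3)=21 f(7,5)=7 f(7,7)=1
t=8: f(8,-4)=20 f(8,-2)=55 f(8,0)=70 f(8,2)=56 f(8,4)=28 f(8,6)=8 f(8,8)=1
t=9: f(9,-3)=75 f(9,-1)=125 f(9,1)=126 f(9,3)=84 f(9,5)=36 f(9,7)=9 f(9,9)=1
t=10: f(10,-4)=75 f(10,-2)=200 f(10,0)=251 f(10,2)=210 f(10,4)=120 f(10,6)=45 f(10,8)=10 f(10,10)=1
t=11: f(11,-3)=275 f(11,-1)=451 f(11,1)=461 f(11,3)=330 f(11,5)=165 f(11,7)=55 f(11,9)=11 f(11,11)=1
t=12: f(12,-4)=275 f(12,-2)=726 f(12,0)=912 f(12,2)=791 f(12,4)=495 f(12,6)=220 f(12,8)=66 f(12,10)=12 f(12,12)=1
t=13: f(13,-3)=1001 f(13,-1)=1638 f(13,1)=1703 f(13,3)=1286 f(13,5)=715 f(13,7)=286 f(13,9)=78 f(13,11)=13 f(13,13)=1
t=14: f(14,-4)=1001 f(14,-2)=2639 f(14,0)=3341 f(14,2)=2989 f(14,4)=2001 f(14,6)=1001 f(14,8)=364 f(14,10)=91 f(14,12)=14 f(14,14)=1
t=15: f(15,-3)=3640 f(15,-1)=5980 f(15,1)=6330 f(15,3)=4990 f(15,5)=3002 f(15,7)=1365 f(15,9)=455 f(15,11)=105 f(15,13)=15 f(15,15)=1
t=16: f(16,-4)=3640 f(16,-2)=9620 f(16,0)=12310 f(16,2)=11320 f(16,4)=7992 f(16,6)=4367 f(16,8)=1820 f(16,10)=560 f(16,12)=120 f(16,14)=16 f(16,16)=1
t=17: f(17,-3)=13260 f(17,-1)=21930 f(17,1)=23630 f(17,3)=19312 f(17,5)=12359 f(17,7)=6187 f(17,9)=2380 f(17,11)=680 f(17,13)=136 f(17,15)=17 f(17,17)=1
t=18: f(18,-4)=13260 f(18,-2)=35190 f(18,0)=45560 f(18,2)=42942 f(18,4)=31671 f(18,6)=18546 f(18,8)=8567 f(18,10)=3060 f(18,12)=816 f(18,14)=153 f(18,16)=18 f(18,18)=1
t=19: f(19,-3)=48450 f(19,-1)=80750 f(19,1)=88502 f(19,3)=74613 f(19,5)=50217 f(19,7)=27113 f(19,9)=11627 f(19,11)=3876 f(19,13)=969 f(19,15)=171 f(19,17)=19 f(19,19)=1
t=20: f(20,-4)=48450 f(20,-2)=129200 f(20,0)=169252 f(20,2)=163115 f(20,4)=124830 f(20,6)=77330 f(20,8)=38740 f(20,10)=15503 f(20,12)=4845 f(20,14)=1140 f(20,16)=190 f(20,18)=20 f(20,20)=1
t=21: f(21,-3)=177650 f(21,-1)=298452 f(21,1)=332367 f(21,3)=287945 f(21,5)=202160 f(21,7)=116070 f(21,9)=54243 f(21,11)=20348 f(21,13)=5985 f(21,15)=1330 f(21,17)=210 f(21,19)=21 f(21,21)=1
t=22: f(22,-4)=177650 f(22,-2)=476102 f(22,0)=630819 f(22,2)=620312 f(22,4)=490105 f(22,6)=318230 f(22,8)=170313 f(22,10)=74591 f(22,12)=26333 f(22,14)=7315 f(22,16)=1540 f(22,18)=231 f(22,20)=22 f(22,22)=1
t=23: f(23,-3)=653752 f(23,-1)=1106921 f(23,1)=1251131 f(23,3)=1110417 f(23,5)=808335 f(23,7)=488543 f(23,9)=244904 f(23,11)=100924 f(23,13)=33648 f(23,15)=8855 f(23,17)=1771 f(23,19)=253 f(23,21)=23 f(23,23)=1
Σ_s f(23,s) = 5809478
P = 5809478/8388608 = 2904739/4194304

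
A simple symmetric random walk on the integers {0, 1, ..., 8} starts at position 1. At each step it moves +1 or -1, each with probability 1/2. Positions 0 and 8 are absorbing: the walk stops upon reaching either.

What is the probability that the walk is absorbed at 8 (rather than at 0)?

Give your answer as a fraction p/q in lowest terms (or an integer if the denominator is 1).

Answer: 1/8

Derivation:
Symmetric walk (p = 1/2): the harmonic-function argument gives P(hit 8 before 0 | start at 1) = a/N.
P = 1/8 = 1/8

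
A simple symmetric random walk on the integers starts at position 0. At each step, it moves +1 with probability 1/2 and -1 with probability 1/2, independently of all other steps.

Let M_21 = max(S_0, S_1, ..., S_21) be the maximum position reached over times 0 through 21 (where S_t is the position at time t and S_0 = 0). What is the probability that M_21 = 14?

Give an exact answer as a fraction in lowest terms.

Let M_21 = max(S_0,...,S_21). Use the reflection principle: for j ≥ 1, #{paths with M_21 ≥ j} = #{S_21 ≥ j} + #{S_21 ≥ j+1}.
By reflection, #{M_21 ≥ 14} = #{S_21 ≥ 14} + #{S_21 ≥ 15} = 1562 + 1562 = 3124.
#{M_21 ≥ 15} = #{S_21 ≥ 15} + #{S_21 ≥ 16} = 1562 + 232 = 1794.
#{M_21 = 14} = 3124 - 1794 = 1330.
P(M_21 = 14) = 1330/2097152 = 665/1048576

Answer: 665/1048576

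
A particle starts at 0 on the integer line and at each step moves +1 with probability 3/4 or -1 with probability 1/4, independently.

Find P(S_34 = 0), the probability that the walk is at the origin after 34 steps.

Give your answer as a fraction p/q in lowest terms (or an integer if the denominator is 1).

To be at 0 after 34 steps: need exactly 17 steps of +1 and 17 of -1.
Number of such sequences: C(34,17) = 2333606220
Each has probability (3/4)^17 · (1/4)^17 = 129140163/295147905179352825856
P = 2333606220 · 129140163/295147905179352825856 = 75340571907153465/73786976294838206464

Answer: 75340571907153465/73786976294838206464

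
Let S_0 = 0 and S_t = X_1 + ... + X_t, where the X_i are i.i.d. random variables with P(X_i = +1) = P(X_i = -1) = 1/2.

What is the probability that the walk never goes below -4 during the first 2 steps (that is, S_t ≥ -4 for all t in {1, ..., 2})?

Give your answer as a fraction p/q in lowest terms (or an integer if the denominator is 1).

Let f(t,s) = #length-t paths at position s with S_1..S_t all ≥ -4.
f(t,s) = f(t-1,s-1) + f(t-1,s+1) for s ≥ -4; f(t,s) = 0 for s < -4.
t=0: f(0,0)=1
t=1: f(1,-1)=1 f(1,1)=1
t=2: f(2,-2)=1 f(2,0)=2 f(2,2)=1
Σ_s f(2,s) = 4
P = 4/4 = 1

Answer: 1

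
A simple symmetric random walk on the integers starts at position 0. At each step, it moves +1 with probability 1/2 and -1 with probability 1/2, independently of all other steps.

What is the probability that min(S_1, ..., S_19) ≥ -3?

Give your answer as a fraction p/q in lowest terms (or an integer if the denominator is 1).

Answer: 20995/32768

Derivation:
Let f(t,s) = #length-t paths at position s with S_1..S_t all ≥ -3.
f(t,s) = f(t-1,s-1) + f(t-1,s+1) for s ≥ -3; f(t,s) = 0 for s < -3.
t=0: f(0,0)=1
t=1: f(1,-1)=1 f(1,1)=1
t=2: f(2,-2)=1 f(2,0)=2 f(2,2)=1
t=3: f(3,-3)=1 f(3,-1)=3 f(3,1)=3 f(3,3)=1
t=4: f(4,-2)=4 f(4,0)=6 f(4,2)=4 f(4,4)=1
t=5: f(5,-3)=4 f(5,-1)=10 f(5,1)=10 f(5,3)=5 f(5,5)=1
t=6: f(6,-2)=14 f(6,0)=20 f(6,2)=15 f(6,4)=6 f(6,6)=1
t=7: f(7,-3)=14 f(7,-1)=34 f(7,1)=35 f(7,3)=21 f(7,5)=7 f(7,7)=1
t=8: f(8,-2)=48 f(8,0)=69 f(8,2)=56 f(8,4)=28 f(8,6)=8 f(8,8)=1
t=9: f(9,-3)=48 f(9,-1)=117 f(9,1)=125 f(9,3)=84 f(9,5)=36 f(9,7)=9 f(9,9)=1
t=10: f(10,-2)=165 f(10,0)=242 f(10,2)=209 f(10,4)=120 f(10,6)=45 f(10,8)=10 f(10,10)=1
t=11: f(11,-3)=165 f(11,-1)=407 f(11,1)=451 f(11,3)=329 f(11,5)=165 f(11,7)=55 f(11,9)=11 f(11,11)=1
t=12: f(12,-2)=572 f(12,0)=858 f(12,2)=780 f(12,4)=494 f(12,6)=220 f(12,8)=66 f(12,10)=12 f(12,12)=1
t=13: f(13,-3)=572 f(13,-1)=1430 f(13,1)=1638 f(13,3)=1274 f(13,5)=714 f(13,7)=286 f(13,9)=78 f(13,11)=13 f(13,13)=1
t=14: f(14,-2)=2002 f(14,0)=3068 f(14,2)=2912 f(14,4)=1988 f(14,6)=1000 f(14,8)=364 f(14,10)=91 f(14,12)=14 f(14,14)=1
t=15: f(15,-3)=2002 f(15,-1)=5070 f(15,1)=5980 f(15,3)=4900 f(15,5)=2988 f(15,7)=1364 f(15,9)=455 f(15,11)=105 f(15,13)=15 f(15,15)=1
t=16: f(16,-2)=7072 f(16,0)=11050 f(16,2)=10880 f(16,4)=7888 f(16,6)=4352 f(16,8)=1819 f(16,10)=560 f(16,12)=120 f(16,14)=16 f(16,16)=1
t=17: f(17,-3)=7072 f(17,-1)=18122 f(17,1)=21930 f(17,3)=18768 f(17,5)=12240 f(17,7)=6171 f(17,9)=2379 f(17,11)=680 f(17,13)=136 f(17,15)=17 f(17,17)=1
t=18: f(18,-2)=25194 f(18,0)=40052 f(18,2)=40698 f(18,4)=31008 f(18,6)=18411 f(18,8)=8550 f(18,10)=3059 f(18,12)=816 f(18,14)=153 f(18,16)=18 f(18,18)=1
t=19: f(19,-3)=25194 f(19,-1)=65246 f(19,1)=80750 f(19,3)=71706 f(19,5)=49419 f(19,7)=26961 f(19,9)=11609 f(19,11)=3875 f(19,13)=969 f(19,15)=171 f(19,17)=19 f(19,19)=1
Σ_s f(19,s) = 335920
P = 335920/524288 = 20995/32768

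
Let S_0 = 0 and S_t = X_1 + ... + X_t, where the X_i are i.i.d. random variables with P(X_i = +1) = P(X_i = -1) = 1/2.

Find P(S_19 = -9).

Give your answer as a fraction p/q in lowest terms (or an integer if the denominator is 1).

To reach position -9 after 19 steps: need 5 steps of +1 and 14 of -1.
Favorable paths: C(19,5) = 11628
Total paths: 2^19 = 524288
P = 11628/524288 = 2907/131072

Answer: 2907/131072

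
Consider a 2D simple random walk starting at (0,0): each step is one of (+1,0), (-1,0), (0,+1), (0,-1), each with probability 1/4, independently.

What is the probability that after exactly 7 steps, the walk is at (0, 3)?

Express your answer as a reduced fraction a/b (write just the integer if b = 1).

Let h be the number of horizontal steps (so 7-h are vertical). To end at (0,3) need (h+0)/2 right-steps and ((7-h)+3)/2 up-steps.
Sum over h with 0 ≤ h ≤ 4, h ≡ 0 (mod 2), 7-h ≡ 1 (mod 2):
h=0: C(7,0)·C(0,0)·C(7,5) = 1·1·21 = 21
h=2: C(7,2)·C(2,1)·C(5,4) = 21·2·5 = 210
h=4: C(7,4)·C(4,2)·C(3,3) = 35·6·1 = 210
Total favorable: 441
Total paths: 4^7 = 16384
P = 441/16384 = 441/16384

Answer: 441/16384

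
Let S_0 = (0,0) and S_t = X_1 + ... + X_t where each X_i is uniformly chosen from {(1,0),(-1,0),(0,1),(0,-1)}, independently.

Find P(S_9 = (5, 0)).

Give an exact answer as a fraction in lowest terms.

Answer: 81/16384

Derivation:
Let h be the number of horizontal steps (so 9-h are vertical). To end at (5,0) need (h+5)/2 right-steps and ((9-h)+0)/2 up-steps.
Sum over h with 5 ≤ h ≤ 9, h ≡ 1 (mod 2), 9-h ≡ 0 (mod 2):
h=5: C(9,5)·C(5,5)·C(4,2) = 126·1·6 = 756
h=7: C(9,7)·C(7,6)·C(2,1) = 36·7·2 = 504
h=9: C(9,9)·C(9,7)·C(0,0) = 1·36·1 = 36
Total favorable: 1296
Total paths: 4^9 = 262144
P = 1296/262144 = 81/16384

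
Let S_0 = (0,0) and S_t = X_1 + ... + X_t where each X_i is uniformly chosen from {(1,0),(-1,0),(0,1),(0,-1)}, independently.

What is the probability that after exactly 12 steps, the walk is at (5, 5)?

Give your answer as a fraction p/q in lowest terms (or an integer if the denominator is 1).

Let h be the number of horizontal steps (so 12-h are vertical). To end at (5,5) need (h+5)/2 right-steps and ((12-h)+5)/2 up-steps.
Sum over h with 5 ≤ h ≤ 7, h ≡ 1 (mod 2), 12-h ≡ 1 (mod 2):
h=5: C(12,5)·C(5,5)·C(7,6) = 792·1·7 = 5544
h=7: C(12,7)·C(7,6)·C(5,5) = 792·7·1 = 5544
Total favorable: 11088
Total paths: 4^12 = 16777216
P = 11088/16777216 = 693/1048576

Answer: 693/1048576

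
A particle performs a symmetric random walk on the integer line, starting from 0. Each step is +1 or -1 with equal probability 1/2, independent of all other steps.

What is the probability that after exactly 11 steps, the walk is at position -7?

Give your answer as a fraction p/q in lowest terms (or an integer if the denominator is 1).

Answer: 55/2048

Derivation:
To reach position -7 after 11 steps: need 2 steps of +1 and 9 of -1.
Favorable paths: C(11,2) = 55
Total paths: 2^11 = 2048
P = 55/2048 = 55/2048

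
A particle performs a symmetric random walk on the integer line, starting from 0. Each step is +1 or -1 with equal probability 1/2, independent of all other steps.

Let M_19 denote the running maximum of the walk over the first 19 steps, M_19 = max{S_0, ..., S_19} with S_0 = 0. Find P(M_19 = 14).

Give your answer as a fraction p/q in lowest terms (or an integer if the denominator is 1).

Let M_19 = max(S_0,...,S_19). Use the reflection principle: for j ≥ 1, #{paths with M_19 ≥ j} = #{S_19 ≥ j} + #{S_19 ≥ j+1}.
By reflection, #{M_19 ≥ 14} = #{S_19 ≥ 14} + #{S_19 ≥ 15} = 191 + 191 = 382.
#{M_19 ≥ 15} = #{S_19 ≥ 15} + #{S_19 ≥ 16} = 191 + 20 = 211.
#{M_19 = 14} = 382 - 211 = 171.
P(M_19 = 14) = 171/524288 = 171/524288

Answer: 171/524288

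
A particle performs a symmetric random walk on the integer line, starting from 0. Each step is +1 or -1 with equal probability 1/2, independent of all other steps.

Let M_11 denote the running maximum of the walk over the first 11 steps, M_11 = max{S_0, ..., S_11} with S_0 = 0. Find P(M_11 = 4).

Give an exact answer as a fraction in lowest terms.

Let M_11 = max(S_0,...,S_11). Use the reflection principle: for j ≥ 1, #{paths with M_11 ≥ j} = #{S_11 ≥ j} + #{S_11 ≥ j+1}.
By reflection, #{M_11 ≥ 4} = #{S_11 ≥ 4} + #{S_11 ≥ 5} = 232 + 232 = 464.
#{M_11 ≥ 5} = #{S_11 ≥ 5} + #{S_11 ≥ 6} = 232 + 67 = 299.
#{M_11 = 4} = 464 - 299 = 165.
P(M_11 = 4) = 165/2048 = 165/2048

Answer: 165/2048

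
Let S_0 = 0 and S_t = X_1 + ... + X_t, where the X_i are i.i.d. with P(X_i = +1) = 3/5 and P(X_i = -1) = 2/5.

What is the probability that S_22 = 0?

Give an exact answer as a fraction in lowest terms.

To be at 0 after 22 steps: need exactly 11 steps of +1 and 11 of -1.
Number of such sequences: C(22,11) = 705432
Each has probability (3/5)^11 · (2/5)^11 = 362797056/2384185791015625
P = 705432 · 362797056/2384185791015625 = 255928652808192/2384185791015625

Answer: 255928652808192/2384185791015625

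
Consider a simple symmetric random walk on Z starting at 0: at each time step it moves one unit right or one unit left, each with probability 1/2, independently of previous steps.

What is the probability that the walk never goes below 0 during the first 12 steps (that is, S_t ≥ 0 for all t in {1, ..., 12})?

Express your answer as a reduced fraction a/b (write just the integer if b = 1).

Let f(t,s) = #length-t paths at position s with S_1..S_t all ≥ 0.
f(t,s) = f(t-1,s-1) + f(t-1,s+1) for s ≥ 0; f(t,s) = 0 for s < 0.
t=0: f(0,0)=1
t=1: f(1,1)=1
t=2: f(2,0)=1 f(2,2)=1
t=3: f(3,1)=2 f(3,3)=1
t=4: f(4,0)=2 f(4,2)=3 f(4,4)=1
t=5: f(5,1)=5 f(5,3)=4 f(5,5)=1
t=6: f(6,0)=5 f(6,2)=9 f(6,4)=5 f(6,6)=1
t=7: f(7,1)=14 f(7,3)=14 f(7,5)=6 f(7,7)=1
t=8: f(8,0)=14 f(8,2)=28 f(8,4)=20 f(8,6)=7 f(8,8)=1
t=9: f(9,1)=42 f(9,3)=48 f(9,5)=27 f(9,7)=8 f(9,9)=1
t=10: f(10,0)=42 f(10,2)=90 f(10,4)=75 f(10,6)=35 f(10,8)=9 f(10,10)=1
t=11: f(11,1)=132 f(11,3)=165 f(11,5)=110 f(11,7)=44 f(11,9)=10 f(11,11)=1
t=12: f(12,0)=132 f(12,2)=297 f(12,4)=275 f(12,6)=154 f(12,8)=54 f(12,10)=11 f(12,12)=1
Σ_s f(12,s) = 924
P = 924/4096 = 231/1024

Answer: 231/1024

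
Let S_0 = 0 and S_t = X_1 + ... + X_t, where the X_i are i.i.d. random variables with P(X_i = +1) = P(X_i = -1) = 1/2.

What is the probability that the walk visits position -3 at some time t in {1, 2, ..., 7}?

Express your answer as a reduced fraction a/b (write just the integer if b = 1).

Answer: 37/128

Derivation:
Count via complement. Let g(t,s) = #length-t paths at position s with S_1..S_t all ≠ -3.
g(t,s) = g(t-1,s-1) + g(t-1,s+1) for s ≠ -3; g(t,-3) = 0.
t=0: g(0,0)=1
t=1: g(1,-1)=1 g(1,1)=1
t=2: g(2,-2)=1 g(2,0)=2 g(2,2)=1
t=3: g(3,-1)=3 g(3,1)=3 g(3,3)=1
t=4: g(4,-2)=3 g(4,0)=6 g(4,2)=4 g(4,4)=1
t=5: g(5,-1)=9 g(5,1)=10 g(5,3)=5 g(5,5)=1
t=6: g(6,-2)=9 g(6,0)=19 g(6,2)=15 g(6,4)=6 g(6,6)=1
t=7: g(7,-1)=28 g(7,1)=34 g(7,3)=21 g(7,5)=7 g(7,7)=1
Paths never hitting -3: Σ_s g(7,s) = 91
Paths hitting -3: 2^7 - 91 = 37
P = 37/128 = 37/128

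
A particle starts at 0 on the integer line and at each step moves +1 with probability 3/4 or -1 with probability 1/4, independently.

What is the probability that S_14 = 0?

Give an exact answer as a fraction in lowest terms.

To be at 0 after 14 steps: need exactly 7 steps of +1 and 7 of -1.
Number of such sequences: C(14,7) = 3432
Each has probability (3/4)^7 · (1/4)^7 = 2187/268435456
P = 3432 · 2187/268435456 = 938223/33554432

Answer: 938223/33554432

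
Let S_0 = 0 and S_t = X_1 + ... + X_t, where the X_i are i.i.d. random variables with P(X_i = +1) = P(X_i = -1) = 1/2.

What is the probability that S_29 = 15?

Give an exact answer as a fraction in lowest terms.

Answer: 390195/134217728

Derivation:
To reach position 15 after 29 steps: need 22 steps of +1 and 7 of -1.
Favorable paths: C(29,22) = 1560780
Total paths: 2^29 = 536870912
P = 1560780/536870912 = 390195/134217728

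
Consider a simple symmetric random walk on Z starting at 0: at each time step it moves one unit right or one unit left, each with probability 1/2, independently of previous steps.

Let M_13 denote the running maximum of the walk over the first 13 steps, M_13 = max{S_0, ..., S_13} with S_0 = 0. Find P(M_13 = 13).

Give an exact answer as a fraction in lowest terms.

Let M_13 = max(S_0,...,S_13). Use the reflection principle: for j ≥ 1, #{paths with M_13 ≥ j} = #{S_13 ≥ j} + #{S_13 ≥ j+1}.
By reflection, #{M_13 ≥ 13} = #{S_13 ≥ 13} + #{S_13 ≥ 14} = 1 + 0 = 1.
#{M_13 ≥ 14} = #{S_13 ≥ 14} + #{S_13 ≥ 15} = 0 + 0 = 0.
#{M_13 = 13} = 1 - 0 = 1.
P(M_13 = 13) = 1/8192 = 1/8192

Answer: 1/8192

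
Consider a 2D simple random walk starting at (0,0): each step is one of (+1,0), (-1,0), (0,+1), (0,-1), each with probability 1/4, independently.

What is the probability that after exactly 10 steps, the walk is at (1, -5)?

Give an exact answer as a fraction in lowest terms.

Answer: 675/131072

Derivation:
Let h be the number of horizontal steps (so 10-h are vertical). To end at (1,-5) need (h+1)/2 right-steps and ((10-h)-5)/2 up-steps.
Sum over h with 1 ≤ h ≤ 5, h ≡ 1 (mod 2), 10-h ≡ 1 (mod 2):
h=1: C(10,1)·C(1,1)·C(9,2) = 10·1·36 = 360
h=3: C(10,3)·C(3,2)·C(7,1) = 120·3·7 = 2520
h=5: C(10,5)·C(5,3)·C(5,0) = 252·10·1 = 2520
Total favorable: 5400
Total paths: 4^10 = 1048576
P = 5400/1048576 = 675/131072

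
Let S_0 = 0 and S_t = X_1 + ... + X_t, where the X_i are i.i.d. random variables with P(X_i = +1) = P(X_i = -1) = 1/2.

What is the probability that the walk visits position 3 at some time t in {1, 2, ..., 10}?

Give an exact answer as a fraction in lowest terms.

Count via complement. Let g(t,s) = #length-t paths at position s with S_1..S_t all ≠ 3.
g(t,s) = g(t-1,s-1) + g(t-1,s+1) for s ≠ 3; g(t,3) = 0.
t=0: g(0,0)=1
t=1: g(1,-1)=1 g(1,1)=1
t=2: g(2,-2)=1 g(2,0)=2 g(2,2)=1
t=3: g(3,-3)=1 g(3,-1)=3 g(3,1)=3
t=4: g(4,-4)=1 g(4,-2)=4 g(4,0)=6 g(4,2)=3
t=5: g(5,-5)=1 g(5,-3)=5 g(5,-1)=10 g(5,1)=9
t=6: g(6,-6)=1 g(6,-4)=6 g(6,-2)=15 g(6,0)=19 g(6,2)=9
t=7: g(7,-7)=1 g(7,-5)=7 g(7,-3)=21 g(7,-1)=34 g(7,1)=28
t=8: g(8,-8)=1 g(8,-6)=8 g(8,-4)=28 g(8,-2)=55 g(8,0)=62 g(8,2)=28
t=9: g(9,-9)=1 g(9,-7)=9 g(9,-5)=36 g(9,-3)=83 g(9,-1)=117 g(9,1)=90
t=10: g(10,-10)=1 g(10,-8)=10 g(10,-6)=45 g(10,-4)=119 g(10,-2)=200 g(10,0)=207 g(10,2)=90
Paths never hitting 3: Σ_s g(10,s) = 672
Paths hitting 3: 2^10 - 672 = 352
P = 352/1024 = 11/32

Answer: 11/32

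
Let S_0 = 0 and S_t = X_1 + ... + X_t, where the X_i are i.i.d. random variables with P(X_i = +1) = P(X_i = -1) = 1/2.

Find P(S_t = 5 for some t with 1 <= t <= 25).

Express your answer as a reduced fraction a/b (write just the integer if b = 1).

Answer: 342821/1048576

Derivation:
Count via complement. Let g(t,s) = #length-t paths at position s with S_1..S_t all ≠ 5.
g(t,s) = g(t-1,s-1) + g(t-1,s+1) for s ≠ 5; g(t,5) = 0.
t=0: g(0,0)=1
t=1: g(1,-1)=1 g(1,1)=1
t=2: g(2,-2)=1 g(2,0)=2 g(2,2)=1
t=3: g(3,-3)=1 g(3,-1)=3 g(3,1)=3 g(3,3)=1
t=4: g(4,-4)=1 g(4,-2)=4 g(4,0)=6 g(4,2)=4 g(4,4)=1
t=5: g(5,-5)=1 g(5,-3)=5 g(5,-1)=10 g(5,1)=10 g(5,3)=5
t=6: g(6,-6)=1 g(6,-4)=6 g(6,-2)=15 g(6,0)=20 g(6,2)=15 g(6,4)=5
t=7: g(7,-7)=1 g(7,-5)=7 g(7,-3)=21 g(7,-1)=35 g(7,1)=35 g(7,3)=20
t=8: g(8,-8)=1 g(8,-6)=8 g(8,-4)=28 g(8,-2)=56 g(8,0)=70 g(8,2)=55 g(8,4)=20
t=9: g(9,-9)=1 g(9,-7)=9 g(9,-5)=36 g(9,-3)=84 g(9,-1)=126 g(9,1)=125 g(9,3)=75
t=10: g(10,-10)=1 g(10,-8)=10 g(10,-6)=45 g(10,-4)=120 g(10,-2)=210 g(10,0)=251 g(10,2)=200 g(10,4)=75
t=11: g(11,-11)=1 g(11,-9)=11 g(11,-7)=55 g(11,-5)=165 g(11,-3)=330 g(11,-1)=461 g(11,1)=451 g(11,3)=275
t=12: g(12,-12)=1 g(12,-10)=12 g(12,-8)=66 g(12,-6)=220 g(12,-4)=495 g(12,-2)=791 g(12,0)=912 g(12,2)=726 g(12,4)=275
t=13: g(13,-13)=1 g(13,-11)=13 g(13,-9)=78 g(13,-7)=286 g(13,-5)=715 g(13,-3)=1286 g(13,-1)=1703 g(13,1)=1638 g(13,3)=1001
t=14: g(14,-14)=1 g(14,-12)=14 g(14,-10)=91 g(14,-8)=364 g(14,-6)=1001 g(14,-4)=2001 g(14,-2)=2989 g(14,0)=3341 g(14,2)=2639 g(14,4)=1001
t=15: g(15,-15)=1 g(15,-13)=15 g(15,-11)=105 g(15,-9)=455 g(15,-7)=1365 g(15,-5)=3002 g(15,-3)=4990 g(15,-1)=6330 g(15,1)=5980 g(15,3)=3640
t=16: g(16,-16)=1 g(16,-14)=16 g(16,-12)=120 g(16,-10)=560 g(16,-8)=1820 g(16,-6)=4367 g(16,-4)=7992 g(16,-2)=11320 g(16,0)=12310 g(16,2)=9620 g(16,4)=3640
t=17: g(17,-17)=1 g(17,-15)=17 g(17,-13)=136 g(17,-11)=680 g(17,-9)=2380 g(17,-7)=6187 g(17,-5)=12359 g(17,-3)=19312 g(17,-1)=23630 g(17,1)=21930 g(17,3)=13260
t=18: g(18,-18)=1 g(18,-16)=18 g(18,-14)=153 g(18,-12)=816 g(18,-10)=3060 g(18,-8)=8567 g(18,-6)=18546 g(18,-4)=31671 g(18,-2)=42942 g(18,0)=45560 g(18,2)=35190 g(18,4)=13260
t=19: g(19,-19)=1 g(19,-17)=19 g(19,-15)=171 g(19,-13)=969 g(19,-11)=3876 g(19,-9)=11627 g(19,-7)=27113 g(19,-5)=50217 g(19,-3)=74613 g(19,-1)=88502 g(19,1)=80750 g(19,3)=48450
t=20: g(20,-20)=1 g(20,-18)=20 g(20,-16)=190 g(20,-14)=1140 g(20,-12)=4845 g(20,-10)=15503 g(20,-8)=38740 g(20,-6)=77330 g(20,-4)=124830 g(20,-2)=163115 g(20,0)=169252 g(20,2)=129200 g(20,4)=48450
t=21: g(21,-21)=1 g(21,-19)=21 g(21,-17)=210 g(21,-15)=1330 g(21,-13)=5985 g(21,-11)=20348 g(21,-9)=54243 g(21,-7)=116070 g(21,-5)=202160 g(21,-3)=287945 g(21,-1)=332367 g(21,1)=298452 g(21,3)=177650
t=22: g(22,-22)=1 g(22,-20)=22 g(22,-18)=231 g(22,-16)=1540 g(22,-14)=7315 g(22,-12)=26333 g(22,-10)=74591 g(22,-8)=170313 g(22,-6)=318230 g(22,-4)=490105 g(22,-2)=620312 g(22,0)=630819 g(22,2)=476102 g(22,4)=177650
t=23: g(23,-23)=1 g(23,-21)=23 g(23,-19)=253 g(23,-17)=1771 g(23,-15)=8855 g(23,-13)=33648 g(23,-11)=100924 g(23,-9)=244904 g(23,-7)=488543 g(23,-5)=808335 g(23,-3)=1110417 g(23,-1)=1251131 g(23,1)=1106921 g(23,3)=653752
t=24: g(24,-24)=1 g(24,-22)=24 g(24,-20)=276 g(24,-18)=2024 g(24,-16)=10626 g(24,-14)=42503 g(24,-12)=134572 g(24,-10)=345828 g(24,-8)=733447 g(24,-6)=1296878 g(24,-4)=1918752 g(24,-2)=2361548 g(24,0)=2358052 g(24,2)=1760673 g(24,4)=653752
t=25: g(25,-25)=1 g(25,-23)=25 g(25,-21)=300 g(25,-19)=2300 g(25,-17)=12650 g(25,-15)=53129 g(25,-13)=177075 g(25,-11)=480400 g(25,-9)=1079275 g(25,-7)=2030325 g(25,-5)=3215630 g(25,-3)=4280300 g(25,-1)=4719600 g(25,1)=4118725 g(25,3)=2414425
Paths never hitting 5: Σ_s g(25,s) = 22584160
Paths hitting 5: 2^25 - 22584160 = 10970272
P = 10970272/33554432 = 342821/1048576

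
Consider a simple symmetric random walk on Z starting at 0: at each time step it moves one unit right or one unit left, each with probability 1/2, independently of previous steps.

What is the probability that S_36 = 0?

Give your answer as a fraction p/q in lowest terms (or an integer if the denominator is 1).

To return to 0 after 36 steps: need exactly 18 steps of +1 and 18 of -1.
Favorable paths: C(36,18) = 9075135300
Total paths: 2^36 = 68719476736
P = 9075135300/68719476736 = 2268783825/17179869184

Answer: 2268783825/17179869184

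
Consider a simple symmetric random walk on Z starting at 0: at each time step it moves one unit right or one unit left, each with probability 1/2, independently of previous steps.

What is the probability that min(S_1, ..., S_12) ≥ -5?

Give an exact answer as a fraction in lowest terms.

Let f(t,s) = #length-t paths at position s with S_1..S_t all ≥ -5.
f(t,s) = f(t-1,s-1) + f(t-1,s+1) for s ≥ -5; f(t,s) = 0 for s < -5.
t=0: f(0,0)=1
t=1: f(1,-1)=1 f(1,1)=1
t=2: f(2,-2)=1 f(2,0)=2 f(2,2)=1
t=3: f(3,-3)=1 f(3,-1)=3 f(3,1)=3 f(3,3)=1
t=4: f(4,-4)=1 f(4,-2)=4 f(4,0)=6 f(4,2)=4 f(4,4)=1
t=5: f(5,-5)=1 f(5,-3)=5 f(5,-1)=10 f(5,1)=10 f(5,3)=5 f(5,5)=1
t=6: f(6,-4)=6 f(6,-2)=15 f(6,0)=20 f(6,2)=15 f(6,4)=6 f(6,6)=1
t=7: f(7,-5)=6 f(7,-3)=21 f(7,-1)=35 f(7,1)=35 f(7,3)=21 f(7,5)=7 f(7,7)=1
t=8: f(8,-4)=27 f(8,-2)=56 f(8,0)=70 f(8,2)=56 f(8,4)=28 f(8,6)=8 f(8,8)=1
t=9: f(9,-5)=27 f(9,-3)=83 f(9,-1)=126 f(9,1)=126 f(9,3)=84 f(9,5)=36 f(9,7)=9 f(9,9)=1
t=10: f(10,-4)=110 f(10,-2)=209 f(10,0)=252 f(10,2)=210 f(10,4)=120 f(10,6)=45 f(10,8)=10 f(10,10)=1
t=11: f(11,-5)=110 f(11,-3)=319 f(11,-1)=461 f(11,1)=462 f(11,3)=330 f(11,5)=165 f(11,7)=55 f(11,9)=11 f(11,11)=1
t=12: f(12,-4)=429 f(12,-2)=780 f(12,0)=923 f(12,2)=792 f(12,4)=495 f(12,6)=220 f(12,8)=66 f(12,10)=12 f(12,12)=1
Σ_s f(12,s) = 3718
P = 3718/4096 = 1859/2048

Answer: 1859/2048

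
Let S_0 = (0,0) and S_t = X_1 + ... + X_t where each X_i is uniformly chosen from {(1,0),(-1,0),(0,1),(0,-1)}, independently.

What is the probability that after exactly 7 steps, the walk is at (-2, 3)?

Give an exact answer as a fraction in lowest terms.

Let h be the number of horizontal steps (so 7-h are vertical). To end at (-2,3) need (h-2)/2 right-steps and ((7-h)+3)/2 up-steps.
Sum over h with 2 ≤ h ≤ 4, h ≡ 0 (mod 2), 7-h ≡ 1 (mod 2):
h=2: C(7,2)·C(2,0)·C(5,4) = 21·1·5 = 105
h=4: C(7,4)·C(4,1)·C(3,3) = 35·4·1 = 140
Total favorable: 245
Total paths: 4^7 = 16384
P = 245/16384 = 245/16384

Answer: 245/16384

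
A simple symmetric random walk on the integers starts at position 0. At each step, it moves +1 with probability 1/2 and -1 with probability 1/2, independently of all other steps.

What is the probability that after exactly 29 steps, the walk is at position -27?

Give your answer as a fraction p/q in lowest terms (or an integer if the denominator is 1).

Answer: 29/536870912

Derivation:
To reach position -27 after 29 steps: need 1 step of +1 and 28 of -1.
Favorable paths: C(29,1) = 29
Total paths: 2^29 = 536870912
P = 29/536870912 = 29/536870912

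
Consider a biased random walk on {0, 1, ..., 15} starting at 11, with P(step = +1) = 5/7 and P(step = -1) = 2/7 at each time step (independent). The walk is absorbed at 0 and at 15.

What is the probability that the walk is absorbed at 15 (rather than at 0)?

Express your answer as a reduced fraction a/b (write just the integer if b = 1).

Answer: 10172099375/10172515119

Derivation:
Biased walk: p = 5/7, q = 2/7, r = q/p = 2/5
Gambler's ruin: P(hit 15 before 0 | start at 11) = (1 - r^a)/(1 - r^N)
r^11 = 2048/48828125; r^15 = 32768/30517578125
P = (1 - 2048/48828125) / (1 - 32768/30517578125) = 48826077/48828125 / 30517545357/30517578125 = 10172099375/10172515119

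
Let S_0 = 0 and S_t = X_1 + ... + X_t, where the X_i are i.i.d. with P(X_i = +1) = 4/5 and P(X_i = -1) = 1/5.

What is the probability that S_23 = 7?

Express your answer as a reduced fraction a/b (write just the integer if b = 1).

Answer: 526470648692736/11920928955078125

Derivation:
To reach position 7 after 23 steps: need 15 steps of +1 and 8 steps of -1.
Number of such sequences: C(23,15) = 490314
Each has probability (4/5)^15 · (1/5)^8 = 1073741824/11920928955078125
P = 490314 · 1073741824/11920928955078125 = 526470648692736/11920928955078125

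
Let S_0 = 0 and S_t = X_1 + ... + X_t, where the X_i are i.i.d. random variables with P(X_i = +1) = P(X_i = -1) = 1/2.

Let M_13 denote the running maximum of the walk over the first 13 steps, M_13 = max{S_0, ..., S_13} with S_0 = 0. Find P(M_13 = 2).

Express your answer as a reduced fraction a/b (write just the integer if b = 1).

Let M_13 = max(S_0,...,S_13). Use the reflection principle: for j ≥ 1, #{paths with M_13 ≥ j} = #{S_13 ≥ j} + #{S_13 ≥ j+1}.
By reflection, #{M_13 ≥ 2} = #{S_13 ≥ 2} + #{S_13 ≥ 3} = 2380 + 2380 = 4760.
#{M_13 ≥ 3} = #{S_13 ≥ 3} + #{S_13 ≥ 4} = 2380 + 1093 = 3473.
#{M_13 = 2} = 4760 - 3473 = 1287.
P(M_13 = 2) = 1287/8192 = 1287/8192

Answer: 1287/8192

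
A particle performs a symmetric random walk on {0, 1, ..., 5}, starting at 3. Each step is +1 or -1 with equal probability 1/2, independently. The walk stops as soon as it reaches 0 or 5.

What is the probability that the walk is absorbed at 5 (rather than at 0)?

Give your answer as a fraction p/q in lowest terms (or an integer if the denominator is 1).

Symmetric walk (p = 1/2): the harmonic-function argument gives P(hit 5 before 0 | start at 3) = a/N.
P = 3/5 = 3/5

Answer: 3/5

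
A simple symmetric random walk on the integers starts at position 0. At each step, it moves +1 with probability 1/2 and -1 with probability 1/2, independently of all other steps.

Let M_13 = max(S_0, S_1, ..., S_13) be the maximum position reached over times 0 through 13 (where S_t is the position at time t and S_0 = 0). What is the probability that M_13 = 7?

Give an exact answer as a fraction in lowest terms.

Let M_13 = max(S_0,...,S_13). Use the reflection principle: for j ≥ 1, #{paths with M_13 ≥ j} = #{S_13 ≥ j} + #{S_13 ≥ j+1}.
By reflection, #{M_13 ≥ 7} = #{S_13 ≥ 7} + #{S_13 ≥ 8} = 378 + 92 = 470.
#{M_13 ≥ 8} = #{S_13 ≥ 8} + #{S_13 ≥ 9} = 92 + 92 = 184.
#{M_13 = 7} = 470 - 184 = 286.
P(M_13 = 7) = 286/8192 = 143/4096

Answer: 143/4096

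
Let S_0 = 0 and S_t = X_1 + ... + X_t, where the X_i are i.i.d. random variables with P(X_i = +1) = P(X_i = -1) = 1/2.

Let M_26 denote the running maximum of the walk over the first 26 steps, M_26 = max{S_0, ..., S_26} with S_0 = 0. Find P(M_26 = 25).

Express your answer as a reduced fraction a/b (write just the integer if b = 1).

Answer: 1/67108864

Derivation:
Let M_26 = max(S_0,...,S_26). Use the reflection principle: for j ≥ 1, #{paths with M_26 ≥ j} = #{S_26 ≥ j} + #{S_26 ≥ j+1}.
By reflection, #{M_26 ≥ 25} = #{S_26 ≥ 25} + #{S_26 ≥ 26} = 1 + 1 = 2.
#{M_26 ≥ 26} = #{S_26 ≥ 26} + #{S_26 ≥ 27} = 1 + 0 = 1.
#{M_26 = 25} = 2 - 1 = 1.
P(M_26 = 25) = 1/67108864 = 1/67108864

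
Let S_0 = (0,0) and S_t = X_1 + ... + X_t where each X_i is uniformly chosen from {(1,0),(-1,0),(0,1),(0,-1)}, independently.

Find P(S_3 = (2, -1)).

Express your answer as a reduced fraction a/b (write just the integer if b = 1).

Let h be the number of horizontal steps (so 3-h are vertical). To end at (2,-1) need (h+2)/2 right-steps and ((3-h)-1)/2 up-steps.
Sum over h with 2 ≤ h ≤ 2, h ≡ 0 (mod 2), 3-h ≡ 1 (mod 2):
h=2: C(3,2)·C(2,2)·C(1,0) = 3·1·1 = 3
Total favorable: 3
Total paths: 4^3 = 64
P = 3/64 = 3/64

Answer: 3/64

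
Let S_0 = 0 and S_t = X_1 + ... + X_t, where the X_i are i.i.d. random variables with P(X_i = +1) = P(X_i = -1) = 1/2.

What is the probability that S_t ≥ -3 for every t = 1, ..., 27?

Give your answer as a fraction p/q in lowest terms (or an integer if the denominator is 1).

Let f(t,s) = #length-t paths at position s with S_1..S_t all ≥ -3.
f(t,s) = f(t-1,s-1) + f(t-1,s+1) for s ≥ -3; f(t,s) = 0 for s < -3.
t=0: f(0,0)=1
t=1: f(1,-1)=1 f(1,1)=1
t=2: f(2,-2)=1 f(2,0)=2 f(2,2)=1
t=3: f(3,-3)=1 f(3,-1)=3 f(3,1)=3 f(3,3)=1
t=4: f(4,-2)=4 f(4,0)=6 f(4,2)=4 f(4,4)=1
t=5: f(5,-3)=4 f(5,-1)=10 f(5,1)=10 f(5,3)=5 f(5,5)=1
t=6: f(6,-2)=14 f(6,0)=20 f(6,2)=15 f(6,4)=6 f(6,6)=1
t=7: f(7,-3)=14 f(7,-1)=34 f(7,1)=35 f(7,3)=21 f(7,5)=7 f(7,7)=1
t=8: f(8,-2)=48 f(8,0)=69 f(8,2)=56 f(8,4)=28 f(8,6)=8 f(8,8)=1
t=9: f(9,-3)=48 f(9,-1)=117 f(9,1)=125 f(9,3)=84 f(9,5)=36 f(9,7)=9 f(9,9)=1
t=10: f(10,-2)=165 f(10,0)=242 f(10,2)=209 f(10,4)=120 f(10,6)=45 f(10,8)=10 f(10,10)=1
t=11: f(11,-3)=165 f(11,-1)=407 f(11,1)=451 f(11,3)=329 f(11,5)=165 f(11,7)=55 f(11,9)=11 f(11,11)=1
t=12: f(12,-2)=572 f(12,0)=858 f(12,2)=780 f(12,4)=494 f(12,6)=220 f(12,8)=66 f(12,10)=12 f(12,12)=1
t=13: f(13,-3)=572 f(13,-1)=1430 f(13,1)=1638 f(13,3)=1274 f(13,5)=714 f(13,7)=286 f(13,9)=78 f(13,11)=13 f(13,13)=1
t=14: f(14,-2)=2002 f(14,0)=3068 f(14,2)=2912 f(14,4)=1988 f(14,6)=1000 f(14,8)=364 f(14,10)=91 f(14,12)=14 f(14,14)=1
t=15: f(15,-3)=2002 f(15,-1)=5070 f(15,1)=5980 f(15,3)=4900 f(15,5)=2988 f(15,7)=1364 f(15,9)=455 f(15,11)=105 f(15,13)=15 f(15,15)=1
t=16: f(16,-2)=7072 f(16,0)=11050 f(16,2)=10880 f(16,4)=7888 f(16,6)=4352 f(16,8)=1819 f(16,10)=560 f(16,12)=120 f(16,14)=16 f(16,16)=1
t=17: f(17,-3)=7072 f(17,-1)=18122 f(17,1)=21930 f(17,3)=18768 f(17,5)=12240 f(17,7)=6171 f(17,9)=2379 f(17,11)=680 f(17,13)=136 f(17,15)=17 f(17,17)=1
t=18: f(18,-2)=25194 f(18,0)=40052 f(18,2)=40698 f(18,4)=31008 f(18,6)=18411 f(18,8)=8550 f(18,10)=3059 f(18,12)=816 f(18,14)=153 f(18,16)=18 f(18,18)=1
t=19: f(19,-3)=25194 f(19,-1)=65246 f(19,1)=80750 f(19,3)=71706 f(19,5)=49419 f(19,7)=26961 f(19,9)=11609 f(19,11)=3875 f(19,13)=969 f(19,15)=171 f(19,17)=19 f(19,19)=1
t=20: f(20,-2)=90440 f(20,0)=145996 f(20,2)=152456 f(20,4)=121125 f(20,6)=76380 f(20,8)=38570 f(20,10)=15484 f(20,12)=4844 f(20,14)=1140 f(20,16)=190 f(20,18)=20 f(20,20)=1
t=21: f(21,-3)=90440 f(21,-1)=236436 f(21,1)=298452 f(21,3)=273581 f(21,5)=197505 f(21,7)=114950 f(21,9)=54054 f(21,11)=20328 f(21,13)=5984 f(21,15)=1330 f(21,17)=210 f(21,19)=21 f(21,21)=1
t=22: f(22,-2)=326876 f(22,0)=534888 f(22,2)=572033 f(22,4)=471086 f(22,6)=312455 f(22,8)=169004 f(22,10)=74382 f(22,12)=26312 f(22,14)=7314 f(22,16)=1540 f(22,18)=231 f(22,20)=22 f(22,22)=1
t=23: f(23,-3)=326876 f(23,-1)=861764 f(23,1)=1106921 f(23,3)=1043119 f(23,5)=783541 f(23,7)=481459 f(23,9)=243386 f(23,11)=100694 f(23,13)=33626 f(23,15)=8854 f(23,17)=1771 f(23,19)=253 f(23,21)=23 f(23,23)=1
t=24: f(24,-2)=1188640 f(24,0)=1968685 f(24,2)=2150040 f(24,4)=1826660 f(24,6)=1265000 f(24,8)=724845 f(24,10)=344080 f(24,12)=134320 f(24,14)=42480 f(24,16)=10625 f(24,18)=2024 f(24,20)=276 f(24,22)=24 f(24,24)=1
t=25: f(25,-3)=1188640 f(25,-1)=3157325 f(25,1)=4118725 f(25,3)=3976700 f(25,5)=3091660 f(25,7)=1989845 f(25,9)=1068925 f(25,11)=478400 f(25,13)=176800 f(25,15)=53105 f(25,17)=12649 f(25,19)=2300 f(25,21)=300 f(25,23)=25 f(25,25)=1
t=26: f(26,-2)=4345965 f(26,0)=7276050 f(26,2)=8095425 f(26,4)=7068360 f(26,6)=5081505 f(26,8)=3058770 f(26,10)=1547325 f(26,12)=655200 f(26,14)=229905 f(26,16)=65754 f(26,18)=14949 f(26,20)=2600 f(26,22)=325 f(26,24)=26 f(26,26)=1
t=27: f(27,-3)=4345965 f(27,-1)=11622015 f(27,1)=15371475 f(27,3)=15163785 f(27,5)=12149865 f(27,7)=8140275 f(27,9)=4606095 f(27,11)=2202525 f(27,13)=885105 f(27,15)=295659 f(27,17)=80703 f(27,19)=17549 f(27,21)=2925 f(27,23)=351 f(27,25)=27 f(27,27)=1
Σ_s f(27,s) = 74884320
P = 74884320/134217728 = 2340135/4194304

Answer: 2340135/4194304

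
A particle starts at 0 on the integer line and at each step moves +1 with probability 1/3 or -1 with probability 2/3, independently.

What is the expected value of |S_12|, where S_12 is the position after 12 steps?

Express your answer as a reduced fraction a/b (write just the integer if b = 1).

S_12 takes values m ≡ 0 (mod 2) with |m| ≤ 12; P(S_12=m) = C(12,(12+m)/2) · (1/3)^((12+m)/2) · (2/3)^((12-m)/2).
Distribution: P(S=-12)=4096/531441, P(S=-10)=8192/177147, P(S=-8)=22528/177147, P(S=-6)=112640/531441, P(S=-4)=14080/59049, P(S=-2)=11264/59049, P(S=0)=19712/177147, P(S=2)=2816/59049, P(S=4)=880/59049, P(S=6)=1760/531441, P(S=8)=88/177147, P(S=10)=8/177147, P(S=12)=1/531441
E[|S_12|] = Σ_m |m|·P(S_12=m) = 257372/59049

Answer: 257372/59049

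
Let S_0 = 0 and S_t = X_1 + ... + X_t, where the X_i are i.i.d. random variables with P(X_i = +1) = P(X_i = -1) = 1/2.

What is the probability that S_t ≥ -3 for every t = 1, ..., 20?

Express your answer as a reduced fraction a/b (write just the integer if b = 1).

Let f(t,s) = #length-t paths at position s with S_1..S_t all ≥ -3.
f(t,s) = f(t-1,s-1) + f(t-1,s+1) for s ≥ -3; f(t,s) = 0 for s < -3.
t=0: f(0,0)=1
t=1: f(1,-1)=1 f(1,1)=1
t=2: f(2,-2)=1 f(2,0)=2 f(2,2)=1
t=3: f(3,-3)=1 f(3,-1)=3 f(3,1)=3 f(3,3)=1
t=4: f(4,-2)=4 f(4,0)=6 f(4,2)=4 f(4,4)=1
t=5: f(5,-3)=4 f(5,-1)=10 f(5,1)=10 f(5,3)=5 f(5,5)=1
t=6: f(6,-2)=14 f(6,0)=20 f(6,2)=15 f(6,4)=6 f(6,6)=1
t=7: f(7,-3)=14 f(7,-1)=34 f(7,1)=35 f(7,3)=21 f(7,5)=7 f(7,7)=1
t=8: f(8,-2)=48 f(8,0)=69 f(8,2)=56 f(8,4)=28 f(8,6)=8 f(8,8)=1
t=9: f(9,-3)=48 f(9,-1)=117 f(9,1)=125 f(9,3)=84 f(9,5)=36 f(9,7)=9 f(9,9)=1
t=10: f(10,-2)=165 f(10,0)=242 f(10,2)=209 f(10,4)=120 f(10,6)=45 f(10,8)=10 f(10,10)=1
t=11: f(11,-3)=165 f(11,-1)=407 f(11,1)=451 f(11,3)=329 f(11,5)=165 f(11,7)=55 f(11,9)=11 f(11,11)=1
t=12: f(12,-2)=572 f(12,0)=858 f(12,2)=780 f(12,4)=494 f(12,6)=220 f(12,8)=66 f(12,10)=12 f(12,12)=1
t=13: f(13,-3)=572 f(13,-1)=1430 f(13,1)=1638 f(13,3)=1274 f(13,5)=714 f(13,7)=286 f(13,9)=78 f(13,11)=13 f(13,13)=1
t=14: f(14,-2)=2002 f(14,0)=3068 f(14,2)=2912 f(14,4)=1988 f(14,6)=1000 f(14,8)=364 f(14,10)=91 f(14,12)=14 f(14,14)=1
t=15: f(15,-3)=2002 f(15,-1)=5070 f(15,1)=5980 f(15,3)=4900 f(15,5)=2988 f(15,7)=1364 f(15,9)=455 f(15,11)=105 f(15,13)=15 f(15,15)=1
t=16: f(16,-2)=7072 f(16,0)=11050 f(16,2)=10880 f(16,4)=7888 f(16,6)=4352 f(16,8)=1819 f(16,10)=560 f(16,12)=120 f(16,14)=16 f(16,16)=1
t=17: f(17,-3)=7072 f(17,-1)=18122 f(17,1)=21930 f(17,3)=18768 f(17,5)=12240 f(17,7)=6171 f(17,9)=2379 f(17,11)=680 f(17,13)=136 f(17,15)=17 f(17,17)=1
t=18: f(18,-2)=25194 f(18,0)=40052 f(18,2)=40698 f(18,4)=31008 f(18,6)=18411 f(18,8)=8550 f(18,10)=3059 f(18,12)=816 f(18,14)=153 f(18,16)=18 f(18,18)=1
t=19: f(19,-3)=25194 f(19,-1)=65246 f(19,1)=80750 f(19,3)=71706 f(19,5)=49419 f(19,7)=26961 f(19,9)=11609 f(19,11)=3875 f(19,13)=969 f(19,15)=171 f(19,17)=19 f(19,19)=1
t=20: f(20,-2)=90440 f(20,0)=145996 f(20,2)=152456 f(20,4)=121125 f(20,6)=76380 f(20,8)=38570 f(20,10)=15484 f(20,12)=4844 f(20,14)=1140 f(20,16)=190 f(20,18)=20 f(20,20)=1
Σ_s f(20,s) = 646646
P = 646646/1048576 = 323323/524288

Answer: 323323/524288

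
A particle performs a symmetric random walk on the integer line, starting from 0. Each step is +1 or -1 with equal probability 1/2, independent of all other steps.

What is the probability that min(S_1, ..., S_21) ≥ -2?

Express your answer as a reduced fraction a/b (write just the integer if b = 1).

Let f(t,s) = #length-t paths at position s with S_1..S_t all ≥ -2.
f(t,s) = f(t-1,s-1) + f(t-1,s+1) for s ≥ -2; f(t,s) = 0 for s < -2.
t=0: f(0,0)=1
t=1: f(1,-1)=1 f(1,1)=1
t=2: f(2,-2)=1 f(2,0)=2 f(2,2)=1
t=3: f(3,-1)=3 f(3,1)=3 f(3,3)=1
t=4: f(4,-2)=3 f(4,0)=6 f(4,2)=4 f(4,4)=1
t=5: f(5,-1)=9 f(5,1)=10 f(5,3)=5 f(5,5)=1
t=6: f(6,-2)=9 f(6,0)=19 f(6,2)=15 f(6,4)=6 f(6,6)=1
t=7: f(7,-1)=28 f(7,1)=34 f(7,3)=21 f(7,5)=7 f(7,7)=1
t=8: f(8,-2)=28 f(8,0)=62 f(8,2)=55 f(8,4)=28 f(8,6)=8 f(8,8)=1
t=9: f(9,-1)=90 f(9,1)=117 f(9,3)=83 f(9,5)=36 f(9,7)=9 f(9,9)=1
t=10: f(10,-2)=90 f(10,0)=207 f(10,2)=200 f(10,4)=119 f(10,6)=45 f(10,8)=10 f(10,10)=1
t=11: f(11,-1)=297 f(11,1)=407 f(11,3)=319 f(11,5)=164 f(11,7)=55 f(11,9)=11 f(11,11)=1
t=12: f(12,-2)=297 f(12,0)=704 f(12,2)=726 f(12,4)=483 f(12,6)=219 f(12,8)=66 f(12,10)=12 f(12,12)=1
t=13: f(13,-1)=1001 f(13,1)=1430 f(13,3)=1209 f(13,5)=702 f(13,7)=285 f(13,9)=78 f(13,11)=13 f(13,13)=1
t=14: f(14,-2)=1001 f(14,0)=2431 f(14,2)=2639 f(14,4)=1911 f(14,6)=987 f(14,8)=363 f(14,10)=91 f(14,12)=14 f(14,14)=1
t=15: f(15,-1)=3432 f(15,1)=5070 f(15,3)=4550 f(15,5)=2898 f(15,7)=1350 f(15,9)=454 f(15,11)=105 f(15,13)=15 f(15,15)=1
t=16: f(16,-2)=3432 f(16,0)=8502 f(16,2)=9620 f(16,4)=7448 f(16,6)=4248 f(16,8)=1804 f(16,10)=559 f(16,12)=120 f(16,14)=16 f(16,16)=1
t=17: f(17,-1)=11934 f(17,1)=18122 f(17,3)=17068 f(17,5)=11696 f(17,7)=6052 f(17,9)=2363 f(17,11)=679 f(17,13)=136 f(17,15)=17 f(17,17)=1
t=18: f(18,-2)=11934 f(18,0)=30056 f(18,2)=35190 f(18,4)=28764 f(18,6)=17748 f(18,8)=8415 f(18,10)=3042 f(18,12)=815 f(18,14)=153 f(18,16)=18 f(18,18)=1
t=19: f(19,-1)=41990 f(19,1)=65246 f(19,3)=63954 f(19,5)=46512 f(19,7)=26163 f(19,9)=11457 f(19,11)=3857 f(19,13)=968 f(19,15)=171 f(19,17)=19 f(19,19)=1
t=20: f(20,-2)=41990 f(20,0)=107236 f(20,2)=129200 f(20,4)=110466 f(20,6)=72675 f(20,8)=37620 f(20,10)=15314 f(20,12)=4825 f(20,14)=1139 f(20,16)=190 f(20,18)=20 f(20,20)=1
t=21: f(21,-1)=149226 f(21,1)=236436 f(21,3)=239666 f(21,5)=183141 f(21,7)=110295 f(21,9)=52934 f(21,11)=20139 f(21,13)=5964 f(21,15)=1329 f(21,17)=210 f(21,19)=21 f(21,21)=1
Σ_s f(21,s) = 999362
P = 999362/2097152 = 499681/1048576

Answer: 499681/1048576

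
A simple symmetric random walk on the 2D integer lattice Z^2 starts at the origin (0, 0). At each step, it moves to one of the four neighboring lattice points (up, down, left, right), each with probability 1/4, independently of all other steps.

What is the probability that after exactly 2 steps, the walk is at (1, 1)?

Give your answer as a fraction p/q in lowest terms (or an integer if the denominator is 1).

Let h be the number of horizontal steps (so 2-h are vertical). To end at (1,1) need (h+1)/2 right-steps and ((2-h)+1)/2 up-steps.
Sum over h with 1 ≤ h ≤ 1, h ≡ 1 (mod 2), 2-h ≡ 1 (mod 2):
h=1: C(2,1)·C(1,1)·C(1,1) = 2·1·1 = 2
Total favorable: 2
Total paths: 4^2 = 16
P = 2/16 = 1/8

Answer: 1/8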